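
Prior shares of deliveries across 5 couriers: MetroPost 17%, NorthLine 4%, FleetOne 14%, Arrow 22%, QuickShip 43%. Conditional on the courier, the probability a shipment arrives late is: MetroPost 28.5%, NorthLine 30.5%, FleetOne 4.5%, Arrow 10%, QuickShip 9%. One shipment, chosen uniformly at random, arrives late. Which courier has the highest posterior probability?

Prior × likelihood for each hypothesis:
  MetroPost: 0.17 × 0.285 = 0.04845
  NorthLine: 0.04 × 0.305 = 0.0122
  FleetOne: 0.14 × 0.045 = 0.0063
  Arrow: 0.22 × 0.1 = 0.022
  QuickShip: 0.43 × 0.09 = 0.0387
Normalizing constant = 0.12765.
Largest term belongs to MetroPost, so MetroPost is most probable.

MetroPost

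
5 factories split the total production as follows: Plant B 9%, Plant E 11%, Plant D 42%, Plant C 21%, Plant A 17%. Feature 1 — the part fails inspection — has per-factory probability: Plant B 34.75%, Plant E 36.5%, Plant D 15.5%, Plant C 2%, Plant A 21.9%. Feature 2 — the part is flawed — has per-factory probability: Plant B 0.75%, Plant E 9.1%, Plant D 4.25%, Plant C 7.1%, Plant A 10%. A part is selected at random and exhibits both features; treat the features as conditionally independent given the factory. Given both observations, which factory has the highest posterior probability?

Plant A

Compute prior × likelihood for every hypothesis:
  Plant B: 0.09 × 0.3475 × 0.0075 = 0.0002345625
  Plant E: 0.11 × 0.365 × 0.091 = 0.00365365
  Plant D: 0.42 × 0.155 × 0.0425 = 0.00276675
  Plant C: 0.21 × 0.02 × 0.071 = 0.0002982
  Plant A: 0.17 × 0.219 × 0.1 = 0.003723
Normalizing constant = 0.0106761625.
Largest term belongs to Plant A, so Plant A is most probable.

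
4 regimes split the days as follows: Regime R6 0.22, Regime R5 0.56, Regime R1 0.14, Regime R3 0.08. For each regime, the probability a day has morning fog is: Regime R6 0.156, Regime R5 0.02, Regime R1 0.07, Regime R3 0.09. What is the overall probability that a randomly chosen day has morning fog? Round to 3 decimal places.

0.063

By Bayes' rule, posterior ∝ prior × likelihood:
  Regime R6: 0.22 × 0.156 = 0.03432
  Regime R5: 0.56 × 0.02 = 0.0112
  Regime R1: 0.14 × 0.07 = 0.0098
  Regime R3: 0.08 × 0.09 = 0.0072
P(fog) = 0.03432 + 0.0112 + 0.0098 + 0.0072 = 0.06252 → 0.063.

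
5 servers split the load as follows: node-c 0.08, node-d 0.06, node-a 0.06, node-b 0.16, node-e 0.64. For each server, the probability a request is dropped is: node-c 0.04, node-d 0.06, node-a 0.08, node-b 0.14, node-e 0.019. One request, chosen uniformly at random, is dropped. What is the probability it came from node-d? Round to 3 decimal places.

By Bayes' rule, posterior ∝ prior × likelihood:
  node-c: 0.08 × 0.04 = 0.0032
  node-d: 0.06 × 0.06 = 0.0036
  node-a: 0.06 × 0.08 = 0.0048
  node-b: 0.16 × 0.14 = 0.0224
  node-e: 0.64 × 0.019 = 0.01216
Sum = 0.04616.
P(node-d | evidence) = 0.0036 / 0.04616 ≈ 0.078.

0.078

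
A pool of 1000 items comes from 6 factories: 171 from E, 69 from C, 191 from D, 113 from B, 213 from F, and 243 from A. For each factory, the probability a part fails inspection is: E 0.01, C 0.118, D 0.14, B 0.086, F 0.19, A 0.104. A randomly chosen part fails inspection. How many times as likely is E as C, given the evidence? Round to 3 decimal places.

0.210

By Bayes' rule, posterior ∝ prior × likelihood:
  E: 0.171 × 0.01 = 0.00171
  C: 0.069 × 0.118 = 0.008142
  D: 0.191 × 0.14 = 0.02674
  B: 0.113 × 0.086 = 0.009718
  F: 0.213 × 0.19 = 0.04047
  A: 0.243 × 0.104 = 0.025272
Normalizing constant = 0.112052.
The ratio is 0.00171 / 0.008142 (the normalizer cancels) = 0.210.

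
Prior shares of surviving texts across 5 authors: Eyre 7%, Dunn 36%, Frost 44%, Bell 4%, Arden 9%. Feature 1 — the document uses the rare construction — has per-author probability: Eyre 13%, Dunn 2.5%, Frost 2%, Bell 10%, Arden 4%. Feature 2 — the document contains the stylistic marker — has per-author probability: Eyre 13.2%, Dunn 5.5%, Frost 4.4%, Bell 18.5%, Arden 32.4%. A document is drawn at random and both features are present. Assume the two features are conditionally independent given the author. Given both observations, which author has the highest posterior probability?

Unnormalized posteriors (prior × likelihood):
  Eyre: 0.07 × 0.13 × 0.132 = 0.0012012
  Dunn: 0.36 × 0.025 × 0.055 = 0.000495
  Frost: 0.44 × 0.02 × 0.044 = 0.0003872
  Bell: 0.04 × 0.1 × 0.185 = 0.00074
  Arden: 0.09 × 0.04 × 0.324 = 0.0011664
Sum = 0.0039898.
Largest term belongs to Eyre, so Eyre is most probable.

Eyre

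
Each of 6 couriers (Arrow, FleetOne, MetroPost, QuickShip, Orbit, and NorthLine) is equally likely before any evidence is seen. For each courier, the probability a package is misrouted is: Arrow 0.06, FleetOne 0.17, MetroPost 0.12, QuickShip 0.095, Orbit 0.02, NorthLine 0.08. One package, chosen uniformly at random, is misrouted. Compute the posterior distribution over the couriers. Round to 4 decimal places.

With a uniform prior (1/6 each), posterior ∝ likelihood:
  Arrow: 0.06
  FleetOne: 0.17
  MetroPost: 0.12
  QuickShip: 0.095
  Orbit: 0.02
  NorthLine: 0.08
Normalizing constant = 0.545.
P(Arrow | misrouted) = 0.06/0.545 ≈ 0.1101
P(FleetOne | misrouted) = 0.17/0.545 ≈ 0.3119
P(MetroPost | misrouted) = 0.12/0.545 ≈ 0.2202
P(QuickShip | misrouted) = 0.095/0.545 ≈ 0.1743
P(Orbit | misrouted) = 0.02/0.545 ≈ 0.0367
P(NorthLine | misrouted) = 0.08/0.545 ≈ 0.1468

Arrow 0.1101, FleetOne 0.3119, MetroPost 0.2202, QuickShip 0.1743, Orbit 0.0367, NorthLine 0.1468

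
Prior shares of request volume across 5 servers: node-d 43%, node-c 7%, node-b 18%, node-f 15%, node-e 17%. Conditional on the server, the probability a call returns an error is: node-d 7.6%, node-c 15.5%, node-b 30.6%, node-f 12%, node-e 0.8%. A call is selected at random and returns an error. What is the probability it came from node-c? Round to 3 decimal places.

Compute prior × likelihood for every hypothesis:
  node-d: 0.43 × 0.076 = 0.03268
  node-c: 0.07 × 0.155 = 0.01085
  node-b: 0.18 × 0.306 = 0.05508
  node-f: 0.15 × 0.12 = 0.018
  node-e: 0.17 × 0.008 = 0.00136
Sum = 0.11797.
P(node-c | evidence) = 0.01085 / 0.11797 ≈ 0.092.

0.092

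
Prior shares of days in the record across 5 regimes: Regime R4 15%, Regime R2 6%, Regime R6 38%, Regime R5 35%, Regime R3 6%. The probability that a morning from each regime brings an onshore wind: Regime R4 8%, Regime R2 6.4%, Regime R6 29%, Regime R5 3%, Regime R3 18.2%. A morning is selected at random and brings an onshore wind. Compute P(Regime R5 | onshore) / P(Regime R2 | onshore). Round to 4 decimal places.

2.7344

Compute prior × likelihood for every hypothesis:
  Regime R4: 0.15 × 0.08 = 0.012
  Regime R2: 0.06 × 0.064 = 0.00384
  Regime R6: 0.38 × 0.29 = 0.1102
  Regime R5: 0.35 × 0.03 = 0.0105
  Regime R3: 0.06 × 0.182 = 0.01092
Normalizing constant = 0.14746.
The ratio is 0.0105 / 0.00384 (the normalizer cancels) = 2.7344.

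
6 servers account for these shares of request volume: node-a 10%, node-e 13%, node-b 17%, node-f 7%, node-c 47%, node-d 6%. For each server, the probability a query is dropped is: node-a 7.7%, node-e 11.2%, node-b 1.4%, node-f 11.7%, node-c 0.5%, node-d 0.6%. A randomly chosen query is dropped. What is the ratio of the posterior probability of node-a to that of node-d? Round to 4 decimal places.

By Bayes' rule, posterior ∝ prior × likelihood:
  node-a: 0.1 × 0.077 = 0.0077
  node-e: 0.13 × 0.112 = 0.01456
  node-b: 0.17 × 0.014 = 0.00238
  node-f: 0.07 × 0.117 = 0.00819
  node-c: 0.47 × 0.005 = 0.00235
  node-d: 0.06 × 0.006 = 0.00036
Sum = 0.03554.
The ratio is 0.0077 / 0.00036 (the normalizer cancels) = 21.3889.

21.3889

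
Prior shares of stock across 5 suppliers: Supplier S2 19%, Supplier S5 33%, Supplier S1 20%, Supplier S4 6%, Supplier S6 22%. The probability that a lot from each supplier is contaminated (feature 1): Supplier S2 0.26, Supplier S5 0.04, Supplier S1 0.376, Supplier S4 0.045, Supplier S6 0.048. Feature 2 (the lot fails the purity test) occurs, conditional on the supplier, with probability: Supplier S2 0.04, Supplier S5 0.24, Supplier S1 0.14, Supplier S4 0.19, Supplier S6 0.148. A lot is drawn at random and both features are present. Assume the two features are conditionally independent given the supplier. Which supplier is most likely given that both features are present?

By Bayes' rule, posterior ∝ prior × likelihood:
  Supplier S2: 0.19 × 0.26 × 0.04 = 0.001976
  Supplier S5: 0.33 × 0.04 × 0.24 = 0.003168
  Supplier S1: 0.2 × 0.376 × 0.14 = 0.010528
  Supplier S4: 0.06 × 0.045 × 0.19 = 0.000513
  Supplier S6: 0.22 × 0.048 × 0.148 = 0.00156288
Sum = 0.01774788.
Largest term belongs to Supplier S1, so Supplier S1 is most probable.

Supplier S1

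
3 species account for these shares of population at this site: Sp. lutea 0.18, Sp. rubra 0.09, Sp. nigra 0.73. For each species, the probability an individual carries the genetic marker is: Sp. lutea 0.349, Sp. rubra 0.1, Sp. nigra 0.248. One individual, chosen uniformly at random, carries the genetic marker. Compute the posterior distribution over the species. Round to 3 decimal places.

Compute prior × likelihood for every hypothesis:
  Sp. lutea: 0.18 × 0.349 = 0.06282
  Sp. rubra: 0.09 × 0.1 = 0.009
  Sp. nigra: 0.73 × 0.248 = 0.18104
Total = 0.25286.
P(Sp. lutea | marker) = 0.06282/0.25286 ≈ 0.248
P(Sp. rubra | marker) = 0.009/0.25286 ≈ 0.036
P(Sp. nigra | marker) = 0.18104/0.25286 ≈ 0.716
(Check: 0.248+0.036+0.716 = 1.000.)

Sp. lutea 0.248, Sp. rubra 0.036, Sp. nigra 0.716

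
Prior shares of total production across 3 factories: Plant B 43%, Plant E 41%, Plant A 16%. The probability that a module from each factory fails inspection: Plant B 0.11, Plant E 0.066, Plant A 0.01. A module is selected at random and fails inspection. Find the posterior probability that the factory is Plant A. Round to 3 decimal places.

0.021

Compute prior × likelihood for every hypothesis:
  Plant B: 0.43 × 0.11 = 0.0473
  Plant E: 0.41 × 0.066 = 0.02706
  Plant A: 0.16 × 0.01 = 0.0016
Normalizing constant = 0.07596.
P(Plant A | evidence) = 0.0016 / 0.07596 ≈ 0.021.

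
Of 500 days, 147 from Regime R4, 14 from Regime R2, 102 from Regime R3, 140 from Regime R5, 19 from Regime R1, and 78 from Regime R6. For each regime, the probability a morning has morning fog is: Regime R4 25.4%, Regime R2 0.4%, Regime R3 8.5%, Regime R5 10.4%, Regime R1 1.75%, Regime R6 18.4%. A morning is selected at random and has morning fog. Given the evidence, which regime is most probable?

Regime R4

Prior × likelihood for each hypothesis:
  Regime R4: 0.294 × 0.254 = 0.074676
  Regime R2: 0.028 × 0.004 = 0.000112
  Regime R3: 0.204 × 0.085 = 0.01734
  Regime R5: 0.28 × 0.104 = 0.02912
  Regime R1: 0.038 × 0.0175 = 0.000665
  Regime R6: 0.156 × 0.184 = 0.028704
Sum = 0.150617.
Largest term belongs to Regime R4, so Regime R4 is most probable.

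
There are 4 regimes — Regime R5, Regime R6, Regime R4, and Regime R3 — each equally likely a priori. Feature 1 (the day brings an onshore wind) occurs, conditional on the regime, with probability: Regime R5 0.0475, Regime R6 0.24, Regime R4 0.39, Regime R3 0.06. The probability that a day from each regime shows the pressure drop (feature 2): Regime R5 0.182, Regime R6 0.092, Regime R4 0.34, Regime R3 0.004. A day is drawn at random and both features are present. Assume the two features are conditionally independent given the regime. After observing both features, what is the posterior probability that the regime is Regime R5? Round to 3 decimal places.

With a uniform prior (1/4 each), posterior ∝ likelihood:
  Regime R5: 0.0475 × 0.182 = 0.008645
  Regime R6: 0.24 × 0.092 = 0.02208
  Regime R4: 0.39 × 0.34 = 0.1326
  Regime R3: 0.06 × 0.004 = 0.00024
Sum = 0.163565.
P(Regime R5 | evidence) = 0.008645 / 0.163565 ≈ 0.053.

0.053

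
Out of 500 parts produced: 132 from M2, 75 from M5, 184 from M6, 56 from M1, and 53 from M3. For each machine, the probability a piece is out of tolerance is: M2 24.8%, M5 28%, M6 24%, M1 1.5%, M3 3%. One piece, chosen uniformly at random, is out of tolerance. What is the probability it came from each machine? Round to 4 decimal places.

M2 0.3263, M5 0.2093, M6 0.4402, M1 0.0084, M3 0.0158

Unnormalized posteriors (prior × likelihood):
  M2: 0.264 × 0.248 = 0.065472
  M5: 0.15 × 0.28 = 0.042
  M6: 0.368 × 0.24 = 0.08832
  M1: 0.112 × 0.015 = 0.00168
  M3: 0.106 × 0.03 = 0.00318
Total = 0.200652.
P(M2 | oversize) = 0.065472/0.200652 ≈ 0.3263
P(M5 | oversize) = 0.042/0.200652 ≈ 0.2093
P(M6 | oversize) = 0.08832/0.200652 ≈ 0.4402
P(M1 | oversize) = 0.00168/0.200652 ≈ 0.0084
P(M3 | oversize) = 0.00318/0.200652 ≈ 0.0158
(Check: 0.3263+0.2093+0.4402+0.0084+0.0158 = 1.0000.)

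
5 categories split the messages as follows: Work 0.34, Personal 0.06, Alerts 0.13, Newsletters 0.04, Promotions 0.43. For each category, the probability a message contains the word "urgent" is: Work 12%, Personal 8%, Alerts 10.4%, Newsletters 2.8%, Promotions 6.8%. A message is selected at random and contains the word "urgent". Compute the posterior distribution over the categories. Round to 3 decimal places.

Compute prior × likelihood for every hypothesis:
  Work: 0.34 × 0.12 = 0.0408
  Personal: 0.06 × 0.08 = 0.0048
  Alerts: 0.13 × 0.104 = 0.01352
  Newsletters: 0.04 × 0.028 = 0.00112
  Promotions: 0.43 × 0.068 = 0.02924
Sum = 0.08948.
P(Work | urgent-flag) = 0.0408/0.08948 ≈ 0.456
P(Personal | urgent-flag) = 0.0048/0.08948 ≈ 0.054
P(Alerts | urgent-flag) = 0.01352/0.08948 ≈ 0.151
P(Newsletters | urgent-flag) = 0.00112/0.08948 ≈ 0.013
P(Promotions | urgent-flag) = 0.02924/0.08948 ≈ 0.327

Work 0.456, Personal 0.054, Alerts 0.151, Newsletters 0.013, Promotions 0.327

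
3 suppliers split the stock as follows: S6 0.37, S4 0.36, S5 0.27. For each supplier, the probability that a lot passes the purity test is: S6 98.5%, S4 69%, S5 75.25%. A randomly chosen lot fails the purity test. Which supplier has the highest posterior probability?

S4

Taking complements, P(off-spec | each) = S6 0.015, S4 0.31, S5 0.2475.
By Bayes' rule, posterior ∝ prior × likelihood:
  S6: 0.37 × 0.015 = 0.00555
  S4: 0.36 × 0.31 = 0.1116
  S5: 0.27 × 0.2475 = 0.066825
Sum = 0.183975.
Largest term belongs to S4, so S4 is most probable.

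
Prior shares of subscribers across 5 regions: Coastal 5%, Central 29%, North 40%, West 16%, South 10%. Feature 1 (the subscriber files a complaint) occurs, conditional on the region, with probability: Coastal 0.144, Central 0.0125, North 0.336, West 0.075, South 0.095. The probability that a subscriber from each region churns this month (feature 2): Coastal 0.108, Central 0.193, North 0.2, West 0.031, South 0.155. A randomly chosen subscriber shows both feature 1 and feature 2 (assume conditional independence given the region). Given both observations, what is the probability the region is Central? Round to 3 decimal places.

0.023

Prior × likelihood for each hypothesis:
  Coastal: 0.05 × 0.144 × 0.108 = 0.0007776
  Central: 0.29 × 0.0125 × 0.193 = 0.000699625
  North: 0.4 × 0.336 × 0.2 = 0.02688
  West: 0.16 × 0.075 × 0.031 = 0.000372
  South: 0.1 × 0.095 × 0.155 = 0.0014725
Normalizing constant = 0.030201725.
P(Central | evidence) = 0.000699625 / 0.030201725 ≈ 0.023.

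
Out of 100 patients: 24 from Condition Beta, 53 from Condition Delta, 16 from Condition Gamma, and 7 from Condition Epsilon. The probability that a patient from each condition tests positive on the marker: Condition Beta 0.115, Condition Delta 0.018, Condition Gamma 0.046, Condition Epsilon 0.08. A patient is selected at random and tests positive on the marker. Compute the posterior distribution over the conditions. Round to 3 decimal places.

Condition Beta 0.551, Condition Delta 0.190, Condition Gamma 0.147, Condition Epsilon 0.112

Compute prior × likelihood for every hypothesis:
  Condition Beta: 0.24 × 0.115 = 0.0276
  Condition Delta: 0.53 × 0.018 = 0.00954
  Condition Gamma: 0.16 × 0.046 = 0.00736
  Condition Epsilon: 0.07 × 0.08 = 0.0056
Total = 0.0501.
P(Condition Beta | marker-positive) = 0.0276/0.0501 ≈ 0.551
P(Condition Delta | marker-positive) = 0.00954/0.0501 ≈ 0.190
P(Condition Gamma | marker-positive) = 0.00736/0.0501 ≈ 0.147
P(Condition Epsilon | marker-positive) = 0.0056/0.0501 ≈ 0.112
(Check: 0.551+0.190+0.147+0.112 = 1.000.)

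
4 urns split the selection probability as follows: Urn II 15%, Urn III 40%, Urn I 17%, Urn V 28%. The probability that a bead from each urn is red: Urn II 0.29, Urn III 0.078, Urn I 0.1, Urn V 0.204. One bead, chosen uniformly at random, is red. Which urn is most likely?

Compute prior × likelihood for every hypothesis:
  Urn II: 0.15 × 0.29 = 0.0435
  Urn III: 0.4 × 0.078 = 0.0312
  Urn I: 0.17 × 0.1 = 0.017
  Urn V: 0.28 × 0.204 = 0.05712
Sum = 0.14882.
Largest term belongs to Urn V, so Urn V is most probable.

Urn V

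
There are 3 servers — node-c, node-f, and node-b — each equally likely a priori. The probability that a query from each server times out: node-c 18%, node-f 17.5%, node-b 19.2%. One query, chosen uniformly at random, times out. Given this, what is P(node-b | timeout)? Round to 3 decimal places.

With a uniform prior (1/3 each), posterior ∝ likelihood:
  node-c: 0.18
  node-f: 0.175
  node-b: 0.192
Normalizing constant = 0.547.
P(node-b | evidence) = 0.192 / 0.547 ≈ 0.351.

0.351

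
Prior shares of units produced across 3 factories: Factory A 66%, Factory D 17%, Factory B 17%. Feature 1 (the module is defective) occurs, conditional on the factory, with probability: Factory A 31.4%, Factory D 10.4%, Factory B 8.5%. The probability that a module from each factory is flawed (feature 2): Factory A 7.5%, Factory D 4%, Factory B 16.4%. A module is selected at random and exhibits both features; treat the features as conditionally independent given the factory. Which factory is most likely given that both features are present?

Factory A

By Bayes' rule, posterior ∝ prior × likelihood:
  Factory A: 0.66 × 0.314 × 0.075 = 0.015543
  Factory D: 0.17 × 0.104 × 0.04 = 0.0007072
  Factory B: 0.17 × 0.085 × 0.164 = 0.0023698
Total = 0.01862.
Largest term belongs to Factory A, so Factory A is most probable.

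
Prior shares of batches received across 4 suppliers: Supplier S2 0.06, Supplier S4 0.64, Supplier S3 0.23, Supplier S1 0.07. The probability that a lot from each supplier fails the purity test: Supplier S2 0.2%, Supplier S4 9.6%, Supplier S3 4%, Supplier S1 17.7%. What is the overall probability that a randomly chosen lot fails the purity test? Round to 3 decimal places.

0.083

Prior × likelihood for each hypothesis:
  Supplier S2: 0.06 × 0.002 = 0.00012
  Supplier S4: 0.64 × 0.096 = 0.06144
  Supplier S3: 0.23 × 0.04 = 0.0092
  Supplier S1: 0.07 × 0.177 = 0.01239
P(off-spec) = 0.00012 + 0.06144 + 0.0092 + 0.01239 = 0.08315 → 0.083.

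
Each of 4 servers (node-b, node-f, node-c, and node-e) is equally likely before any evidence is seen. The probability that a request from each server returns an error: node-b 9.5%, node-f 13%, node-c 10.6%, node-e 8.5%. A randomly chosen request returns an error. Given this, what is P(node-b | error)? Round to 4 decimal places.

With a uniform prior (1/4 each), posterior ∝ likelihood:
  node-b: 0.095
  node-f: 0.13
  node-c: 0.106
  node-e: 0.085
Total = 0.416.
P(node-b | evidence) = 0.095 / 0.416 ≈ 0.2284.

0.2284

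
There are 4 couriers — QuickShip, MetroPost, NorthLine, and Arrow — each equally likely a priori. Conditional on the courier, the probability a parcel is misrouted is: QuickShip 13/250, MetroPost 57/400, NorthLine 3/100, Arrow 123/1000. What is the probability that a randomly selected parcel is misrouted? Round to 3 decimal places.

With a uniform prior (1/4 each), posterior ∝ likelihood:
  QuickShip: 0.052
  MetroPost: 0.1425
  NorthLine: 0.03
  Arrow: 0.123
P(misrouted) = (1/4) × (0.052 + 0.1425 + 0.03 + 0.123) = 0.3475/4 ≈ 0.087.

0.087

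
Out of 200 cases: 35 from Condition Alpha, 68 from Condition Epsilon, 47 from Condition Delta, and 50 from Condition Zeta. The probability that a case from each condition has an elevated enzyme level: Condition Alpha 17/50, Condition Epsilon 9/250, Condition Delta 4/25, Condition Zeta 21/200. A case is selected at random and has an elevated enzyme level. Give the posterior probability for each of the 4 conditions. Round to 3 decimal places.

Condition Alpha 0.439, Condition Epsilon 0.090, Condition Delta 0.277, Condition Zeta 0.194

By Bayes' rule, posterior ∝ prior × likelihood:
  Condition Alpha: 0.175 × 0.34 = 0.0595
  Condition Epsilon: 0.34 × 0.036 = 0.01224
  Condition Delta: 0.235 × 0.16 = 0.0376
  Condition Zeta: 0.25 × 0.105 = 0.02625
Normalizing constant = 0.13559.
P(Condition Alpha | elevated) = 0.0595/0.13559 ≈ 0.439
P(Condition Epsilon | elevated) = 0.01224/0.13559 ≈ 0.090
P(Condition Delta | elevated) = 0.0376/0.13559 ≈ 0.277
P(Condition Zeta | elevated) = 0.02625/0.13559 ≈ 0.194
(Check: 0.439+0.090+0.277+0.194 = 1.000.)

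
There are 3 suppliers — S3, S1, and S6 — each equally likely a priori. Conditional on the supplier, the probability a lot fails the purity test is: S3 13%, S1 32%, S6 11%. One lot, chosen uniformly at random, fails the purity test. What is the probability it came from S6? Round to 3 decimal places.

Since the prior is uniform, the posterior is proportional to the likelihood:
  S3: 0.13
  S1: 0.32
  S6: 0.11
Sum = 0.56.
P(S6 | evidence) = 0.11 / 0.56 ≈ 0.196.

0.196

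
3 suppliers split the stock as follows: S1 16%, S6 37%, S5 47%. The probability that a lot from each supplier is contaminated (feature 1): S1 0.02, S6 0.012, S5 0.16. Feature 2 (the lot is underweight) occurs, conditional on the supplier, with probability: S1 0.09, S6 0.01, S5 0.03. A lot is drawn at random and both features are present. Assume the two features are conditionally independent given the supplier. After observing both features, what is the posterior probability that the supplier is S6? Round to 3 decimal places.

Compute prior × likelihood for every hypothesis:
  S1: 0.16 × 0.02 × 0.09 = 0.000288
  S6: 0.37 × 0.012 × 0.01 = 0.0000444
  S5: 0.47 × 0.16 × 0.03 = 0.002256
Normalizing constant = 0.0025884.
P(S6 | evidence) = 0.0000444 / 0.0025884 ≈ 0.017.

0.017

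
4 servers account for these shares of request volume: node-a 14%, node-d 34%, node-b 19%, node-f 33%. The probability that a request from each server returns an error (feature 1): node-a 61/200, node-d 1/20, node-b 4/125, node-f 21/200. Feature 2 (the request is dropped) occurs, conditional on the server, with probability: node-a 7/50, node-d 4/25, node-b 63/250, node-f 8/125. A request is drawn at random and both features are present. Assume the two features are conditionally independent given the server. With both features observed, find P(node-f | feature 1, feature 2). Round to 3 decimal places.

Unnormalized posteriors (prior × likelihood):
  node-a: 0.14 × 0.305 × 0.14 = 0.005978
  node-d: 0.34 × 0.05 × 0.16 = 0.00272
  node-b: 0.19 × 0.032 × 0.252 = 0.00153216
  node-f: 0.33 × 0.105 × 0.064 = 0.0022176
Sum = 0.01244776.
P(node-f | evidence) = 0.0022176 / 0.01244776 ≈ 0.178.

0.178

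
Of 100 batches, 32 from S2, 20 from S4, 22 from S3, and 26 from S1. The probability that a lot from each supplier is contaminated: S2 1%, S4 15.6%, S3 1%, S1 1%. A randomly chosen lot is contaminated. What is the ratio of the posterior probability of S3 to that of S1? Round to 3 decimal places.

0.846

Compute prior × likelihood for every hypothesis:
  S2: 0.32 × 0.01 = 0.0032
  S4: 0.2 × 0.156 = 0.0312
  S3: 0.22 × 0.01 = 0.0022
  S1: 0.26 × 0.01 = 0.0026
Total = 0.0392.
The ratio is 0.0022 / 0.0026 (the normalizer cancels) = 0.846.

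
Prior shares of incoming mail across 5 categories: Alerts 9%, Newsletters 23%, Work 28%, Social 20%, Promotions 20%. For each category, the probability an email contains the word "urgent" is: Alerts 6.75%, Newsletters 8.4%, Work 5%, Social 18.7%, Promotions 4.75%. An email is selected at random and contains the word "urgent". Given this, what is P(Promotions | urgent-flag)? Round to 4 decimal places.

Prior × likelihood for each hypothesis:
  Alerts: 0.09 × 0.0675 = 0.006075
  Newsletters: 0.23 × 0.084 = 0.01932
  Work: 0.28 × 0.05 = 0.014
  Social: 0.2 × 0.187 = 0.0374
  Promotions: 0.2 × 0.0475 = 0.0095
Normalizing constant = 0.086295.
P(Promotions | evidence) = 0.0095 / 0.086295 ≈ 0.1101.

0.1101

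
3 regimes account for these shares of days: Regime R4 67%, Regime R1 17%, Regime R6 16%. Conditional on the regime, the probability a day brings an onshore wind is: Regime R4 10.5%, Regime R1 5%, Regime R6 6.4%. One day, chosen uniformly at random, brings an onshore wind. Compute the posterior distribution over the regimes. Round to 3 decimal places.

Unnormalized posteriors (prior × likelihood):
  Regime R4: 0.67 × 0.105 = 0.07035
  Regime R1: 0.17 × 0.05 = 0.0085
  Regime R6: 0.16 × 0.064 = 0.01024
Total = 0.08909.
P(Regime R4 | onshore) = 0.07035/0.08909 ≈ 0.790
P(Regime R1 | onshore) = 0.0085/0.08909 ≈ 0.095
P(Regime R6 | onshore) = 0.01024/0.08909 ≈ 0.115
(Check: 0.790+0.095+0.115 = 1.000.)

Regime R4 0.790, Regime R1 0.095, Regime R6 0.115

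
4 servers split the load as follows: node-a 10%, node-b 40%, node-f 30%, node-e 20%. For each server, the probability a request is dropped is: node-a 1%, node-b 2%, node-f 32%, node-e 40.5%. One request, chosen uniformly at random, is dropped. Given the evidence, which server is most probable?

Compute prior × likelihood for every hypothesis:
  node-a: 0.1 × 0.01 = 0.001
  node-b: 0.4 × 0.02 = 0.008
  node-f: 0.3 × 0.32 = 0.096
  node-e: 0.2 × 0.405 = 0.081
Total = 0.186.
Largest term belongs to node-f, so node-f is most probable.

node-f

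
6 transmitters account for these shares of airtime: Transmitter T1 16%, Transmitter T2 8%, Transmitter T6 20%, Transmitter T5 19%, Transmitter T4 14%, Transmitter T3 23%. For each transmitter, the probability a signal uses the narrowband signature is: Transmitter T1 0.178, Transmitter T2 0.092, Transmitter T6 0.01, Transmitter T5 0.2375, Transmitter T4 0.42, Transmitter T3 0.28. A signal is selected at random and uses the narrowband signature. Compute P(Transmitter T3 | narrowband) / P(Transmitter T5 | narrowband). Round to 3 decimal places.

1.427

By Bayes' rule, posterior ∝ prior × likelihood:
  Transmitter T1: 0.16 × 0.178 = 0.02848
  Transmitter T2: 0.08 × 0.092 = 0.00736
  Transmitter T6: 0.2 × 0.01 = 0.002
  Transmitter T5: 0.19 × 0.2375 = 0.045125
  Transmitter T4: 0.14 × 0.42 = 0.0588
  Transmitter T3: 0.23 × 0.28 = 0.0644
Normalizing constant = 0.206165.
The ratio is 0.0644 / 0.045125 (the normalizer cancels) = 1.427.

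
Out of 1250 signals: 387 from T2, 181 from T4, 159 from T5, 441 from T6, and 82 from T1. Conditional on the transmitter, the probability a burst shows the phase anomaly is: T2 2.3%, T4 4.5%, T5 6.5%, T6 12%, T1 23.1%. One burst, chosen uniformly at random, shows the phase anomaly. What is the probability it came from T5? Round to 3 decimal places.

Unnormalized posteriors (prior × likelihood):
  T2: 0.3096 × 0.023 = 0.0071208
  T4: 0.1448 × 0.045 = 0.006516
  T5: 0.1272 × 0.065 = 0.008268
  T6: 0.3528 × 0.12 = 0.042336
  T1: 0.0656 × 0.231 = 0.0151536
Total = 0.0793944.
P(T5 | evidence) = 0.008268 / 0.0793944 ≈ 0.104.

0.104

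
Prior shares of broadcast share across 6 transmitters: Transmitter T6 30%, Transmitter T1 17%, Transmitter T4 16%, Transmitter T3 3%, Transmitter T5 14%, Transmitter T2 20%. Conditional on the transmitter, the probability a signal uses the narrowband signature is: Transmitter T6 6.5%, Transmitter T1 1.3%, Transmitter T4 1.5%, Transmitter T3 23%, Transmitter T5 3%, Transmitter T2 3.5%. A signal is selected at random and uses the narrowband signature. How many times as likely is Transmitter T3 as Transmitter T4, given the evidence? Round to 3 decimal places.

Compute prior × likelihood for every hypothesis:
  Transmitter T6: 0.3 × 0.065 = 0.0195
  Transmitter T1: 0.17 × 0.013 = 0.00221
  Transmitter T4: 0.16 × 0.015 = 0.0024
  Transmitter T3: 0.03 × 0.23 = 0.0069
  Transmitter T5: 0.14 × 0.03 = 0.0042
  Transmitter T2: 0.2 × 0.035 = 0.007
Normalizing constant = 0.04221.
The ratio is 0.0069 / 0.0024 (the normalizer cancels) = 2.875.

2.875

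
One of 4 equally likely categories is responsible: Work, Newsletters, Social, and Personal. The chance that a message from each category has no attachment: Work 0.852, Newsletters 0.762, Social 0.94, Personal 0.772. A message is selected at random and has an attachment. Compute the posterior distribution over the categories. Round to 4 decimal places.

Work 0.2196, Newsletters 0.3531, Social 0.0890, Personal 0.3383

Taking complements, P(attachment | each) = Work 0.148, Newsletters 0.238, Social 0.06, Personal 0.228.
Since the prior is uniform, the posterior is proportional to the likelihood:
  Work: 0.148
  Newsletters: 0.238
  Social: 0.06
  Personal: 0.228
Normalizing constant = 0.674.
P(Work | attachment) = 0.148/0.674 ≈ 0.2196
P(Newsletters | attachment) = 0.238/0.674 ≈ 0.3531
P(Social | attachment) = 0.06/0.674 ≈ 0.0890
P(Personal | attachment) = 0.228/0.674 ≈ 0.3383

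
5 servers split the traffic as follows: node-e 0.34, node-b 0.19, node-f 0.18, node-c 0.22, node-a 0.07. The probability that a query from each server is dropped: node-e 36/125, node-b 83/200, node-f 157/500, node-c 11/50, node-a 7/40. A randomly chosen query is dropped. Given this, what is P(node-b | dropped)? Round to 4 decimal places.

0.2683

Unnormalized posteriors (prior × likelihood):
  node-e: 0.34 × 0.288 = 0.09792
  node-b: 0.19 × 0.415 = 0.07885
  node-f: 0.18 × 0.314 = 0.05652
  node-c: 0.22 × 0.22 = 0.0484
  node-a: 0.07 × 0.175 = 0.01225
Sum = 0.29394.
P(node-b | evidence) = 0.07885 / 0.29394 ≈ 0.2683.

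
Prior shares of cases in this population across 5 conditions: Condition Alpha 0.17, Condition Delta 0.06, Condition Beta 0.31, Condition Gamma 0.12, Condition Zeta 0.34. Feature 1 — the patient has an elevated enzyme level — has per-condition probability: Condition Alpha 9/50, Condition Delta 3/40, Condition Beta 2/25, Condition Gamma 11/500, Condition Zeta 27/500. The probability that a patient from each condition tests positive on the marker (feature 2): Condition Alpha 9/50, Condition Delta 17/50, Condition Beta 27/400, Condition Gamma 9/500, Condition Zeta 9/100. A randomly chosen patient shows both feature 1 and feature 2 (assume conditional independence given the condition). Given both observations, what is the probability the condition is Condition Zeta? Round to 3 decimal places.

0.159

Compute prior × likelihood for every hypothesis:
  Condition Alpha: 0.17 × 0.18 × 0.18 = 0.005508
  Condition Delta: 0.06 × 0.075 × 0.34 = 0.00153
  Condition Beta: 0.31 × 0.08 × 0.0675 = 0.001674
  Condition Gamma: 0.12 × 0.022 × 0.018 = 0.00004752
  Condition Zeta: 0.34 × 0.054 × 0.09 = 0.0016524
Normalizing constant = 0.01041192.
P(Condition Zeta | evidence) = 0.0016524 / 0.01041192 ≈ 0.159.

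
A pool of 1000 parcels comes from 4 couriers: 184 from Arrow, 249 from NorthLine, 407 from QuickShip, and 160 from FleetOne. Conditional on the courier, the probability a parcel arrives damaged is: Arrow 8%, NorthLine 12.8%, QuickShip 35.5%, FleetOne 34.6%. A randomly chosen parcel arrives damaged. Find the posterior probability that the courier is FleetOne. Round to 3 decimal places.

Prior × likelihood for each hypothesis:
  Arrow: 0.184 × 0.08 = 0.01472
  NorthLine: 0.249 × 0.128 = 0.031872
  QuickShip: 0.407 × 0.355 = 0.144485
  FleetOne: 0.16 × 0.346 = 0.05536
Sum = 0.246437.
P(FleetOne | evidence) = 0.05536 / 0.246437 ≈ 0.225.

0.225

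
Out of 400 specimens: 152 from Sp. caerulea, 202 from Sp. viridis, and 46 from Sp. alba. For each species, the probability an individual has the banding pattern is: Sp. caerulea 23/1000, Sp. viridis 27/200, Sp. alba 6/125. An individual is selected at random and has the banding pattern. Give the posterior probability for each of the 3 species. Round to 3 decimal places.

Unnormalized posteriors (prior × likelihood):
  Sp. caerulea: 0.38 × 0.023 = 0.00874
  Sp. viridis: 0.505 × 0.135 = 0.068175
  Sp. alba: 0.115 × 0.048 = 0.00552
Normalizing constant = 0.082435.
P(Sp. caerulea | banded) = 0.00874/0.082435 ≈ 0.106
P(Sp. viridis | banded) = 0.068175/0.082435 ≈ 0.827
P(Sp. alba | banded) = 0.00552/0.082435 ≈ 0.067

Sp. caerulea 0.106, Sp. viridis 0.827, Sp. alba 0.067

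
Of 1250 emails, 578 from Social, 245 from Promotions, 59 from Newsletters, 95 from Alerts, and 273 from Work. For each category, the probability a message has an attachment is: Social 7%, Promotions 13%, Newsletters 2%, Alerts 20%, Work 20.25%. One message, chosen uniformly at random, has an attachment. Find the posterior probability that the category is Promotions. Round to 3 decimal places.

Compute prior × likelihood for every hypothesis:
  Social: 0.4624 × 0.07 = 0.032368
  Promotions: 0.196 × 0.13 = 0.02548
  Newsletters: 0.0472 × 0.02 = 0.000944
  Alerts: 0.076 × 0.2 = 0.0152
  Work: 0.2184 × 0.2025 = 0.044226
Sum = 0.118218.
P(Promotions | evidence) = 0.02548 / 0.118218 ≈ 0.216.

0.216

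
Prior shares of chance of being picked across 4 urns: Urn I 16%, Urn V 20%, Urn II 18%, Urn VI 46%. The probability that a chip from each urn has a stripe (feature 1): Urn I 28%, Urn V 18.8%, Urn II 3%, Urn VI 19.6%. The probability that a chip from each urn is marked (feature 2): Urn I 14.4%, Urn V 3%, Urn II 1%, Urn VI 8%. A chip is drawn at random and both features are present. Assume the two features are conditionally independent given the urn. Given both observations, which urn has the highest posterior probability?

By Bayes' rule, posterior ∝ prior × likelihood:
  Urn I: 0.16 × 0.28 × 0.144 = 0.0064512
  Urn V: 0.2 × 0.188 × 0.03 = 0.001128
  Urn II: 0.18 × 0.03 × 0.01 = 0.000054
  Urn VI: 0.46 × 0.196 × 0.08 = 0.0072128
Normalizing constant = 0.014846.
Largest term belongs to Urn VI, so Urn VI is most probable.

Urn VI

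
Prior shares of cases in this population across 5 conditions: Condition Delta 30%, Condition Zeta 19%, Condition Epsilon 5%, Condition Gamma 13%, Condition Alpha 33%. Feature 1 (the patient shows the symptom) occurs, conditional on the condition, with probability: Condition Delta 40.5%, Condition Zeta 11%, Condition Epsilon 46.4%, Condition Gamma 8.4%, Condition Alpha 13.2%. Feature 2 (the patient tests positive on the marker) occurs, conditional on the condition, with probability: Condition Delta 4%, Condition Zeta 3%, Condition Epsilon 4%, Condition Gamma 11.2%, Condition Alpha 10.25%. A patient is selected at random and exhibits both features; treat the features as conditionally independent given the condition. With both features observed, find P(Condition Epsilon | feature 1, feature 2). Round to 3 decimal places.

0.077

Prior × likelihood for each hypothesis:
  Condition Delta: 0.3 × 0.405 × 0.04 = 0.00486
  Condition Zeta: 0.19 × 0.11 × 0.03 = 0.000627
  Condition Epsilon: 0.05 × 0.464 × 0.04 = 0.000928
  Condition Gamma: 0.13 × 0.084 × 0.112 = 0.00122304
  Condition Alpha: 0.33 × 0.132 × 0.1025 = 0.0044649
Sum = 0.01210294.
P(Condition Epsilon | evidence) = 0.000928 / 0.01210294 ≈ 0.077.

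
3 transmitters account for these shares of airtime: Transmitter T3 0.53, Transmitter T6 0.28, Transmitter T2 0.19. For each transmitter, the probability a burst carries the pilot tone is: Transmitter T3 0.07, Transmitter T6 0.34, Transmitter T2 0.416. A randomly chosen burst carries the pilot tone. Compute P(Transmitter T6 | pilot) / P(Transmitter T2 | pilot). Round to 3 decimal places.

Prior × likelihood for each hypothesis:
  Transmitter T3: 0.53 × 0.07 = 0.0371
  Transmitter T6: 0.28 × 0.34 = 0.0952
  Transmitter T2: 0.19 × 0.416 = 0.07904
Sum = 0.21134.
The ratio is 0.0952 / 0.07904 (the normalizer cancels) = 1.204.

1.204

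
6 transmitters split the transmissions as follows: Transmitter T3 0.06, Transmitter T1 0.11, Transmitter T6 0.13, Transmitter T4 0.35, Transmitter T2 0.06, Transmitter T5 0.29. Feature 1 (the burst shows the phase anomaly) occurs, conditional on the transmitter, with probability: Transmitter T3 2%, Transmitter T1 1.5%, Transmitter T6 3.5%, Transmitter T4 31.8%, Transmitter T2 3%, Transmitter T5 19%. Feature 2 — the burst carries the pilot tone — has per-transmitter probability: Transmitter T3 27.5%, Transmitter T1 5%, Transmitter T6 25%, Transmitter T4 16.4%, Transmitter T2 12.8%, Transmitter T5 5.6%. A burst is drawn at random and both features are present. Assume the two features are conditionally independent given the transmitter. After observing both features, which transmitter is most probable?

By Bayes' rule, posterior ∝ prior × likelihood:
  Transmitter T3: 0.06 × 0.02 × 0.275 = 0.00033
  Transmitter T1: 0.11 × 0.015 × 0.05 = 0.0000825
  Transmitter T6: 0.13 × 0.035 × 0.25 = 0.0011375
  Transmitter T4: 0.35 × 0.318 × 0.164 = 0.0182532
  Transmitter T2: 0.06 × 0.03 × 0.128 = 0.0002304
  Transmitter T5: 0.29 × 0.19 × 0.056 = 0.0030856
Normalizing constant = 0.0231192.
Largest term belongs to Transmitter T4, so Transmitter T4 is most probable.

Transmitter T4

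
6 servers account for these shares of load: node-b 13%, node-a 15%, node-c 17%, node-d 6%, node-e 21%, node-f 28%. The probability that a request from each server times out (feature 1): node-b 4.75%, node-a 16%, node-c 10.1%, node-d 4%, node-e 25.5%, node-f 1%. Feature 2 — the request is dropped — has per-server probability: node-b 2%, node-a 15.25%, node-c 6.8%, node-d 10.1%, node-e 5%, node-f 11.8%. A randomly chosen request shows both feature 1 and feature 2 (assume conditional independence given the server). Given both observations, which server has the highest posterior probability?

Unnormalized posteriors (prior × likelihood):
  node-b: 0.13 × 0.0475 × 0.02 = 0.0001235
  node-a: 0.15 × 0.16 × 0.1525 = 0.00366
  node-c: 0.17 × 0.101 × 0.068 = 0.00116756
  node-d: 0.06 × 0.04 × 0.101 = 0.0002424
  node-e: 0.21 × 0.255 × 0.05 = 0.0026775
  node-f: 0.28 × 0.01 × 0.118 = 0.0003304
Normalizing constant = 0.00820136.
Largest term belongs to node-a, so node-a is most probable.

node-a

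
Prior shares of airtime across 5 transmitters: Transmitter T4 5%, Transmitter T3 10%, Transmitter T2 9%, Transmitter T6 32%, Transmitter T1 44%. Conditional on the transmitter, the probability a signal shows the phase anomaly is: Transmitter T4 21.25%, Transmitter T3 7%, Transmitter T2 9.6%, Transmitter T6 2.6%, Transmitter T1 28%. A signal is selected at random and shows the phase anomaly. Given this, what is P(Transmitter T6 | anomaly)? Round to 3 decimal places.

Prior × likelihood for each hypothesis:
  Transmitter T4: 0.05 × 0.2125 = 0.010625
  Transmitter T3: 0.1 × 0.07 = 0.007
  Transmitter T2: 0.09 × 0.096 = 0.00864
  Transmitter T6: 0.32 × 0.026 = 0.00832
  Transmitter T1: 0.44 × 0.28 = 0.1232
Total = 0.157785.
P(Transmitter T6 | evidence) = 0.00832 / 0.157785 ≈ 0.053.

0.053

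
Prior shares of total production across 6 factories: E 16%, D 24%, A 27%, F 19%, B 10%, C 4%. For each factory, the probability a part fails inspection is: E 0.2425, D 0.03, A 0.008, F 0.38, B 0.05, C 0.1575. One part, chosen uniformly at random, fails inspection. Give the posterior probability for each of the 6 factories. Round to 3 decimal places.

Compute prior × likelihood for every hypothesis:
  E: 0.16 × 0.2425 = 0.0388
  D: 0.24 × 0.03 = 0.0072
  A: 0.27 × 0.008 = 0.00216
  F: 0.19 × 0.38 = 0.0722
  B: 0.1 × 0.05 = 0.005
  C: 0.04 × 0.1575 = 0.0063
Normalizing constant = 0.13166.
P(E | nonconforming) = 0.0388/0.13166 ≈ 0.295
P(D | nonconforming) = 0.0072/0.13166 ≈ 0.055
P(A | nonconforming) = 0.00216/0.13166 ≈ 0.016
P(F | nonconforming) = 0.0722/0.13166 ≈ 0.548
P(B | nonconforming) = 0.005/0.13166 ≈ 0.038
P(C | nonconforming) = 0.0063/0.13166 ≈ 0.048
(Check: 0.295+0.055+0.016+0.548+0.038+0.048 = 1.000.)

E 0.295, D 0.055, A 0.016, F 0.548, B 0.038, C 0.048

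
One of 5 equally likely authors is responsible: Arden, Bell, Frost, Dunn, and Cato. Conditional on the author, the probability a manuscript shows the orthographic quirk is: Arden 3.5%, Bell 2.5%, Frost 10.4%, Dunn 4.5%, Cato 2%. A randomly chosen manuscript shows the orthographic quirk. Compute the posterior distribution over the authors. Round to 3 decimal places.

Since the prior is uniform, the posterior is proportional to the likelihood:
  Arden: 0.035
  Bell: 0.025
  Frost: 0.104
  Dunn: 0.045
  Cato: 0.02
Normalizing constant = 0.229.
P(Arden | quirk) = 0.035/0.229 ≈ 0.153
P(Bell | quirk) = 0.025/0.229 ≈ 0.109
P(Frost | quirk) = 0.104/0.229 ≈ 0.454
P(Dunn | quirk) = 0.045/0.229 ≈ 0.197
P(Cato | quirk) = 0.02/0.229 ≈ 0.087

Arden 0.153, Bell 0.109, Frost 0.454, Dunn 0.197, Cato 0.087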